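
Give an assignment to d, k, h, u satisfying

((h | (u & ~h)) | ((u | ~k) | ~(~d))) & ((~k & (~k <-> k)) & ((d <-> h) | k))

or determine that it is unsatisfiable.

The conjunct ~k <-> k is unsatisfiable on its own:
  k=F: evaluates to False.
  k=T: evaluates to False.
So the whole conjunction is unsatisfiable.

The formula is unsatisfiable.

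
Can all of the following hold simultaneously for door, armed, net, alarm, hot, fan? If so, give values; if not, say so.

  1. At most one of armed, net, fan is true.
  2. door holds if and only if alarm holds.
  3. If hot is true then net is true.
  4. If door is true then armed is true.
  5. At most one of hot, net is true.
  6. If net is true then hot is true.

door = True, armed = True, net = False, alarm = True, hot = False, fan = False

  (1) {armed, net, fan}: 1 true — at most one ✓
  (2) door=T, alarm=T — same ✓
  (3) hot=F ⇒ net: vacuous ✓
  (4) door=T ⇒ armed: T ✓
  (5) {hot, net}: 0 true — at most one ✓
  (6) net=F ⇒ hot: vacuous ✓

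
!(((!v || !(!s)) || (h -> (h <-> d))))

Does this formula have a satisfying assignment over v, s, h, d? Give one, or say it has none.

v: True; s: False; h: True; d: False

  !(((!v || !(!s)) || (h -> (h <-> d)))) = True
    (!v || !(!s)) || (h -> (h <-> d)) = False
      !v || !(!s) = False
        !v = False
        !(!s) = False
          !s = True
      h -> (h <-> d) = False
        h <-> d = False
The formula evaluates to True.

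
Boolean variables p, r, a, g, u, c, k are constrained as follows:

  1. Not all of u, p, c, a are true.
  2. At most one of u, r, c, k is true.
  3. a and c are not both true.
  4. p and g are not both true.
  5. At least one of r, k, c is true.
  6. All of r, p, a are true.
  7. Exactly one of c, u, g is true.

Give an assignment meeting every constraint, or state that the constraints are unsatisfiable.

Case p = True:
  (4) with p=T forces g = False.
  (6) forces r = True.
  (2) with r=T forces u = False.
  (2) with r=T forces c = False.
  Constraint (7) is violated (c=F, u=F, g=F) — contradiction.
Case p = False:
  Constraint (6) is violated (p=F) — contradiction.
Both cases fail — unsatisfiable.

Unsatisfiable — no assignment works.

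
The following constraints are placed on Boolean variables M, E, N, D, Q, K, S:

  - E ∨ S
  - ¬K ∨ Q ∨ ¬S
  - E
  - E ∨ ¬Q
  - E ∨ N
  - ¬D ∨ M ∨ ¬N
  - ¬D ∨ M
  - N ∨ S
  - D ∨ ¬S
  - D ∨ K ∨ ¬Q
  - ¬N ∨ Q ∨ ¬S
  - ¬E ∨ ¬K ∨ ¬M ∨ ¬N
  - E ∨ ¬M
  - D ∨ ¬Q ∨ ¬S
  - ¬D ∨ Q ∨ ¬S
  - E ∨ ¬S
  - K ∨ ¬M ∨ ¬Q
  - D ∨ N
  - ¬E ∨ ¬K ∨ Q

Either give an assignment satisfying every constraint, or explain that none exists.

M = True, E = True, N = True, D = False, Q = False, K = False, S = False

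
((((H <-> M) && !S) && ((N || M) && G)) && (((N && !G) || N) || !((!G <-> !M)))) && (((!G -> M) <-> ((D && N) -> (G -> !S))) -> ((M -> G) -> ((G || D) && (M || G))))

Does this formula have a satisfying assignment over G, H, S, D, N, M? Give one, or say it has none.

G = True, H = True, S = False, D = False, N = True, M = True

  (((H <-> M) && !S) && ((N || M) && G)) && (((N && !G) || N) || !((!G <-> !M))) = True
    ((H <-> M) && !S) && ((N || M) && G) = True
      (H <-> M) && !S = True
        H <-> M = True
        !S = True
      (N || M) && G = True
        N || M = True
    ((N && !G) || N) || !((!G <-> !M)) = True
      (N && !G) || N = True
        N && !G = False
          !G = False
      !((!G <-> !M)) = False
        !G <-> !M = True
          !G = False
          !M = False
  ((!G -> M) <-> ((D && N) -> (G -> !S))) -> ((M -> G) -> ((G || D) && (M || G))) = True
    (!G -> M) <-> ((D && N) -> (G -> !S)) = True
      !G -> M = True
        !G = False
      (D && N) -> (G -> !S) = True
        D && N = False
        G -> !S = True
          !S = True
    (M -> G) -> ((G || D) && (M || G)) = True
      M -> G = True
      (G || D) && (M || G) = True
        G || D = True
        M || G = True
Both conjuncts True, so the formula holds.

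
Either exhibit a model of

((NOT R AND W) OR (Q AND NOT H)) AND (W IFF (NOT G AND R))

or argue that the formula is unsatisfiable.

G = False, R = False, W = False, H = False, Q = True

  (NOT R AND W) OR (Q AND NOT H) = True
    NOT R AND W = False
      NOT R = True
    Q AND NOT H = True
      NOT H = True
  W IFF (NOT G AND R) = True
    NOT G AND R = False
      NOT G = True
Both conjuncts True, so the formula holds.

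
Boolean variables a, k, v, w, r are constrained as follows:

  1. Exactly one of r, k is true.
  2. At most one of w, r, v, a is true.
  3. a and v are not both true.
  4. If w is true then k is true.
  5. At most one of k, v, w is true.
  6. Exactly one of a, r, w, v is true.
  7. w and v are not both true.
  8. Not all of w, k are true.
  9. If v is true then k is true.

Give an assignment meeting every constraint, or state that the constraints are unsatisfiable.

a: False; k: False; v: False; w: False; r: True

  (1) {r, k}: 1 true — exactly one ✓
  (2) {w, r, v, a}: 1 true — at most one ✓
  (3) a=F, v=F — not both ✓
  (4) w=F ⇒ k: vacuous ✓
  (5) {k, v, w}: 0 true — at most one ✓
  (6) {a, r, w, v}: 1 true — exactly one ✓
  (7) w=F, v=F — not both ✓
  (8) {w, k}: 0/2 true — not all ✓
  (9) v=F ⇒ k: vacuous ✓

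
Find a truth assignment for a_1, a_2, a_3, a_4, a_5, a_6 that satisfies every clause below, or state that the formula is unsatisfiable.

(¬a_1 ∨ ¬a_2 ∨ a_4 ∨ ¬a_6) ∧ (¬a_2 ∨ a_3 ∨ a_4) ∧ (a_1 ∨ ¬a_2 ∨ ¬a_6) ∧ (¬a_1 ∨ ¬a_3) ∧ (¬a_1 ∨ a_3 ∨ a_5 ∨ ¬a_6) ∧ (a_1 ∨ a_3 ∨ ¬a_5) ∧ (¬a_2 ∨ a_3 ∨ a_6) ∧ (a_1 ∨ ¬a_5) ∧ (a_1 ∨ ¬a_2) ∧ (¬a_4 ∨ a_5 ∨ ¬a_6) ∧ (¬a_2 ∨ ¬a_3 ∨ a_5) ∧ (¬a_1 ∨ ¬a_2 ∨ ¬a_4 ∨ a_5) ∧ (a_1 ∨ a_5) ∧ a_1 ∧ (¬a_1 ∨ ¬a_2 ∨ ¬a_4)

a_1: True; a_2: False; a_3: False; a_4: True; a_5: True; a_6: True

Unit clause (a_1) forces a_1 = True.
In (¬a_1 ∨ ¬a_3) only ¬a_3 is left, so a_3 = False.
Try a_2 = True:
  (¬a_2 ∨ a_3 ∨ a_4) forces a_4 = True.
  clause (¬a_1 ∨ ¬a_2 ∨ ¬a_4) is falsified — backtrack.
So a_2 = False.
Set a_4 = True.
Set a_5 = True.
Set a_6 = True.
All clauses satisfied.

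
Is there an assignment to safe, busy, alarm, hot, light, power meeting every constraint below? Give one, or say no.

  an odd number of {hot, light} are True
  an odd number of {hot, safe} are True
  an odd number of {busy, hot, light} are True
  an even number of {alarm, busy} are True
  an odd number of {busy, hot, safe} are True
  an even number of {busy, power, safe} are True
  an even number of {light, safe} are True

safe = False, busy = False, alarm = False, hot = True, light = False, power = False

{hot, light}: 1 true → odd ✓
{hot, safe}: 1 true → odd ✓
{busy, hot, light}: 1 true → odd ✓
{alarm, busy}: 0 true → even ✓
{busy, hot, safe}: 1 true → odd ✓
{busy, power, safe}: 0 true → even ✓
{light, safe}: 0 true → even ✓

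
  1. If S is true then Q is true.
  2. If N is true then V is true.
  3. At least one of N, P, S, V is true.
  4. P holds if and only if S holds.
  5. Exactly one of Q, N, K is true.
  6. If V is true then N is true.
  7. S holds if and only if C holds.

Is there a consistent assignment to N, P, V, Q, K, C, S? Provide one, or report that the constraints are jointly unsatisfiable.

N = False, P = True, V = False, Q = True, K = False, C = True, S = True

  (1) S=T ⇒ Q: T ✓
  (2) N=F ⇒ V: vacuous ✓
  (3) {N, P, S, V}: 2 true — at least one ✓
  (4) P=T, S=T — same ✓
  (5) {Q, N, K}: 1 true — exactly one ✓
  (6) V=F ⇒ N: vacuous ✓
  (7) S=T, C=T — same ✓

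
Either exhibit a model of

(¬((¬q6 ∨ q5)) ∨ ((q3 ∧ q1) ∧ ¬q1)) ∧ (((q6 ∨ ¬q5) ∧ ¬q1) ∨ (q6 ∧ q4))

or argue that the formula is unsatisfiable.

q1 = False; q3 = True; q4 = False; q5 = False; q6 = True

  ¬((¬q6 ∨ q5)) ∨ ((q3 ∧ q1) ∧ ¬q1) = True
    ¬((¬q6 ∨ q5)) = True
      ¬q6 ∨ q5 = False
        ¬q6 = False
    (q3 ∧ q1) ∧ ¬q1 = False
      q3 ∧ q1 = False
      ¬q1 = True
  ((q6 ∨ ¬q5) ∧ ¬q1) ∨ (q6 ∧ q4) = True
    (q6 ∨ ¬q5) ∧ ¬q1 = True
      q6 ∨ ¬q5 = True
        ¬q5 = True
      ¬q1 = True
    q6 ∧ q4 = False
Both conjuncts True, so the formula holds.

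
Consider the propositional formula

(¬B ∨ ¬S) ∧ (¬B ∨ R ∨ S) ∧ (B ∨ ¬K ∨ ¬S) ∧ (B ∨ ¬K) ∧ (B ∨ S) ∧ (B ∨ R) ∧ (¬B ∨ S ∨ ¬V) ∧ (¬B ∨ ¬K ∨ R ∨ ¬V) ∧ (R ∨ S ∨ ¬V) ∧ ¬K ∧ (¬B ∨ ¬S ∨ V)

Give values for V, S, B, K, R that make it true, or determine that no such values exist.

V: False; S: False; B: True; K: False; R: True

Unit clause (¬K) forces K = False.
Set V = False.
Set S = False.
  then (B ∨ S) forces B = True.
  then (¬B ∨ R ∨ S) forces R = True.
All clauses satisfied.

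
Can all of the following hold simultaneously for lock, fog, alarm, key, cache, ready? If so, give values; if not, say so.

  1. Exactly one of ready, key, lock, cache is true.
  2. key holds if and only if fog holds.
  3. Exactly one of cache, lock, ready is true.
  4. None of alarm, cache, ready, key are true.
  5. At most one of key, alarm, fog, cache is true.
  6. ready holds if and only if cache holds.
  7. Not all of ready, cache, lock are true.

lock=T, fog=F, alarm=F, key=F, cache=F, ready=F

  (1) {ready, key, lock, cache}: 1 true — exactly one ✓
  (2) key=F, fog=F — same ✓
  (3) {cache, lock, ready}: 1 true — exactly one ✓
  (4) {alarm, cache, ready, key}: 0 true — none ✓
  (5) {key, alarm, fog, cache}: 0 true — at most one ✓
  (6) ready=F, cache=F — same ✓
  (7) {ready, cache, lock}: 1/3 true — not all ✓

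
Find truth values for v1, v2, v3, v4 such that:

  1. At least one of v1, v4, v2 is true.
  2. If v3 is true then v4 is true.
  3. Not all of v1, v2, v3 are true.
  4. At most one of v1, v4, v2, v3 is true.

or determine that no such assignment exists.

v1 = False, v2 = False, v3 = False, v4 = True

  (1) {v1, v4, v2}: 1 true — at least one ✓
  (2) v3=F ⇒ v4: vacuous ✓
  (3) {v1, v2, v3}: 0/3 true — not all ✓
  (4) {v1, v4, v2, v3}: 1 true — at most one ✓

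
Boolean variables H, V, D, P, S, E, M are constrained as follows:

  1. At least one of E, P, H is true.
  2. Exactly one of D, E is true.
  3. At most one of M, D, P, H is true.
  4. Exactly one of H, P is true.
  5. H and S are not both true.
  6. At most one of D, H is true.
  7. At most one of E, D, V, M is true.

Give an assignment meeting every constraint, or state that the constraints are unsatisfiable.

H = True, V = False, D = False, P = False, S = False, E = True, M = False

  (1) {E, P, H}: 2 true — at least one ✓
  (2) {D, E}: 1 true — exactly one ✓
  (3) {M, D, P, H}: 1 true — at most one ✓
  (4) {H, P}: 1 true — exactly one ✓
  (5) H=T, S=F — not both ✓
  (6) {D, H}: 1 true — at most one ✓
  (7) {E, D, V, M}: 1 true — at most one ✓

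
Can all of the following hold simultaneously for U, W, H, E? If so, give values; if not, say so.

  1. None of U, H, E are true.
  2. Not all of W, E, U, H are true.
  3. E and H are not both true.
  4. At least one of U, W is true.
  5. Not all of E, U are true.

U = False, W = True, H = False, E = False

  (1) {U, H, E}: 0 true — none ✓
  (2) {W, E, U, H}: 1/4 true — not all ✓
  (3) E=F, H=F — not both ✓
  (4) {U, W}: 1 true — at least one ✓
  (5) {E, U}: 0/2 true — not all ✓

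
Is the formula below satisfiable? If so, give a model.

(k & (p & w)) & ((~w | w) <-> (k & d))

k = True, d = True, w = True, p = True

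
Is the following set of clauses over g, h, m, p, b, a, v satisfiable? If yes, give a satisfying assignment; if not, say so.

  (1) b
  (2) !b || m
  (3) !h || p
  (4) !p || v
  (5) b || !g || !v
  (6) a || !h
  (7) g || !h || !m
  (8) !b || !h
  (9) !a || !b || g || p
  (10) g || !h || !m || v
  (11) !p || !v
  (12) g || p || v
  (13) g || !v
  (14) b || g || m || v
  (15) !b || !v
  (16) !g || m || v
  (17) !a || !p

Unit clause (b) forces b = True.
In (!b || m) only m is left, so m = True.
In (!b || !h) only !h is left, so h = False.
In (!b || !v) only !v is left, so v = False.
In (!p || v) only !p is left, so p = False.
In (g || p || v) only g is left, so g = True.
Set a = False.
All clauses satisfied.

g = True; h = False; m = True; p = False; b = True; a = False; v = False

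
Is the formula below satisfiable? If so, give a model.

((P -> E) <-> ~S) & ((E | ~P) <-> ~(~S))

Case P = True: the formula simplifies to (E <-> ~S) & (E <-> ~(~S)).
  S = True: simplifies to ~E & E.
    E = True: the conjunct ~E is False.
    E = False: the conjunct E is False.
  S = False: simplifies to E & ~E.
    E = True: the conjunct ~E is False.
    E = False: the conjunct E is False.
Case P = False: the formula simplifies to ~S & ~(~S).
  S = True: the conjunct ~S is False.
  S = False: the conjunct ~(~S) becomes ~(~False) = False.
Both cases fail — unsatisfiable.

UNSATISFIABLE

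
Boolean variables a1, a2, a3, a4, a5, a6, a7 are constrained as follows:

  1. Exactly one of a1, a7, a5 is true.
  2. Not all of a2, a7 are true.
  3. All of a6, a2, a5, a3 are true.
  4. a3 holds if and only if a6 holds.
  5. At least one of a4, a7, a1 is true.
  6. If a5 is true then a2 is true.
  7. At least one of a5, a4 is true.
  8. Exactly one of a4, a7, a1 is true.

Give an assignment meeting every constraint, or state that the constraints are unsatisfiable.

a1=F, a2=T, a3=T, a4=T, a5=T, a6=T, a7=F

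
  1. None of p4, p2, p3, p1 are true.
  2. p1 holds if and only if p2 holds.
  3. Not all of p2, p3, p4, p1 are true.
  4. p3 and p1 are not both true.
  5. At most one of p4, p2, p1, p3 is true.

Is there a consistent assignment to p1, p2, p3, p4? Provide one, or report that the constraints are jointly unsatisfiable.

p1=F, p2=F, p3=F, p4=F

  (1) {p4, p2, p3, p1}: 0 true — none ✓
  (2) p1=F, p2=F — same ✓
  (3) {p2, p3, p4, p1}: 0/4 true — not all ✓
  (4) p3=F, p1=F — not both ✓
  (5) {p4, p2, p1, p3}: 0 true — at most one ✓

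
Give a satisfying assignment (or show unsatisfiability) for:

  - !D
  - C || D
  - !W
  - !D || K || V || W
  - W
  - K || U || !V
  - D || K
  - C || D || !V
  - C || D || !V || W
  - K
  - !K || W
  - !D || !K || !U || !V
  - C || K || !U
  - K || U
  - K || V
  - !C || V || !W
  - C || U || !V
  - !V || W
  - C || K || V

UNSATISFIABLE

Case W = True:
  Clause (!W) is falsified — contradiction.
Case W = False:
  Clause (W) is falsified — contradiction.
Both cases fail, so the formula is unsatisfiable.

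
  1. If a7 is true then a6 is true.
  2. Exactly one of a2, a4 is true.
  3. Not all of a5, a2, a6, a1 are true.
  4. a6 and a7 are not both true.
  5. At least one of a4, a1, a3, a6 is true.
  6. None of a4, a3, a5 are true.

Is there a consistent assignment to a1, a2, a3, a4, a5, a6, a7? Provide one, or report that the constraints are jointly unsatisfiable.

a1 = False; a2 = True; a3 = False; a4 = False; a5 = False; a6 = True; a7 = False

  (1) a7=F ⇒ a6: vacuous ✓
  (2) {a2, a4}: 1 true — exactly one ✓
  (3) {a5, a2, a6, a1}: 2/4 true — not all ✓
  (4) a6=T, a7=F — not both ✓
  (5) {a4, a1, a3, a6}: 1 true — at least one ✓
  (6) {a4, a3, a5}: 0 true — none ✓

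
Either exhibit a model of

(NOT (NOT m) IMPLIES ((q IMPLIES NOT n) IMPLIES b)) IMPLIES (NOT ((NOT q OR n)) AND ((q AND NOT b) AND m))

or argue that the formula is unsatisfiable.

q = True, m = True, n = False, b = False

  (NOT (NOT m) IMPLIES ((q IMPLIES NOT n) IMPLIES b)) IMPLIES (NOT ((NOT q OR n)) AND ((q AND NOT b) AND m)) = True
    NOT (NOT m) IMPLIES ((q IMPLIES NOT n) IMPLIES b) = False
      NOT (NOT m) = True
        NOT m = False
      (q IMPLIES NOT n) IMPLIES b = False
        q IMPLIES NOT n = True
          NOT n = True
    NOT ((NOT q OR n)) AND ((q AND NOT b) AND m) = True
      NOT ((NOT q OR n)) = True
        NOT q OR n = False
          NOT q = False
      (q AND NOT b) AND m = True
        q AND NOT b = True
          NOT b = True
The formula evaluates to True.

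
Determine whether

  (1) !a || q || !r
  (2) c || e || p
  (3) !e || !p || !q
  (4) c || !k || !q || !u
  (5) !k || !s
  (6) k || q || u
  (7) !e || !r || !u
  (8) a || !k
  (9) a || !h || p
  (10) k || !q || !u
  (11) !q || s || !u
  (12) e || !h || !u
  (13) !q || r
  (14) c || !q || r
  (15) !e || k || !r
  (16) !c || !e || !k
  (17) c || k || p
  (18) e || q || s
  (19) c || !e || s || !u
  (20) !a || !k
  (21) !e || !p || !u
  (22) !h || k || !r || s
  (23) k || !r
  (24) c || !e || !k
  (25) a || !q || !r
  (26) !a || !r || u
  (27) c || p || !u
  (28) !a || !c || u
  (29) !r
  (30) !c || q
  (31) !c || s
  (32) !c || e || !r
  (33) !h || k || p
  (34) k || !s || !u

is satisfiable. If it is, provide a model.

Case s = True:
  (!k || !s) forces k = False.
  (k || !r) forces r = False.
  (!q || r) forces q = False.
  (k || q || u) forces u = True.
  Clause (k || !s || !u) is falsified — contradiction.
Case s = False:
  (!r) forces r = False.
  (!q || r) forces q = False.
  (e || q || s) forces e = True.
  (!c || q) forces c = False.
  (c || !e || s || !u) forces u = False.
  (k || q || u) forces k = True.
  Clause (c || !e || !k) is falsified — contradiction.
Both cases fail, so the formula is unsatisfiable.

The formula is unsatisfiable.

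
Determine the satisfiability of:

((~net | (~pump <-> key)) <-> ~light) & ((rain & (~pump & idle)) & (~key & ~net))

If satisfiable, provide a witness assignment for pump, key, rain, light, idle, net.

pump: False, key: False, rain: True, light: False, idle: True, net: False

  (~net | (~pump <-> key)) <-> ~light = True
    ~net | (~pump <-> key) = True
      ~net = True
      ~pump <-> key = False
        ~pump = True
    ~light = True
  (rain & (~pump & idle)) & (~key & ~net) = True
    rain & (~pump & idle) = True
      ~pump & idle = True
        ~pump = True
    ~key & ~net = True
      ~key = True
      ~net = True
Both conjuncts True, so the formula holds.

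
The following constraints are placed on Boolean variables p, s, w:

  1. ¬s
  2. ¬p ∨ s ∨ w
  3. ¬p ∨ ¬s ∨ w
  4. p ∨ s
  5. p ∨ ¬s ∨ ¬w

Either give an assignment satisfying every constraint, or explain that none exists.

Unit clause (¬s) forces s = False.
In (p ∨ s) only p is left, so p = True.
In (¬p ∨ s ∨ w) only w is left, so w = True.
Check each clause:
  (¬s): ¬s holds.
  (¬p ∨ s ∨ w): w holds.
  (¬p ∨ ¬s ∨ w): ¬s holds.
  (p ∨ s): p holds.
  (p ∨ ¬s ∨ ¬w): p holds.
All clauses satisfied.

p: True, s: False, w: True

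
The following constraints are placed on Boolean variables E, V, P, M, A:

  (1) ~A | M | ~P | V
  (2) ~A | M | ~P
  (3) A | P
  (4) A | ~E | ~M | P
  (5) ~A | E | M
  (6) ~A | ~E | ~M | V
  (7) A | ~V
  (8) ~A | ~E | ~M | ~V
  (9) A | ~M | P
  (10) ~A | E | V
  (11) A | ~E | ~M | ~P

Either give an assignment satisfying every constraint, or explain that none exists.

Set E = False.
Set V = True.
  then (A | ~V) forces A = True.
  then (~A | E | M) forces M = True.
Set P = False.
All clauses satisfied.

E: False, V: True, P: False, M: True, A: True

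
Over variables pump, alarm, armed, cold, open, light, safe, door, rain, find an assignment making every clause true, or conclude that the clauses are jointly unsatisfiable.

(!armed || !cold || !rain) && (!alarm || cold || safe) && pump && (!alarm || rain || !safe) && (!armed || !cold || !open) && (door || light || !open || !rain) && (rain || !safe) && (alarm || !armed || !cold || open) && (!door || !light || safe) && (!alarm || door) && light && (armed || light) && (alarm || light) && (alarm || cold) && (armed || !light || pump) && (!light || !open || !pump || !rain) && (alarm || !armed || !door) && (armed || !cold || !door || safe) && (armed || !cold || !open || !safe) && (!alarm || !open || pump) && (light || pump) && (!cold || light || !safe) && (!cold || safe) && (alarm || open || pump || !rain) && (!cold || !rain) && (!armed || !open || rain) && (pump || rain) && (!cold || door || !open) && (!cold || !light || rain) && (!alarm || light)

Unit clause (pump) forces pump = True.
Unit clause (light) forces light = True.
Try alarm = False:
  (alarm || cold) forces cold = True.
  (!cold || safe) forces safe = True.
  (rain || !safe) forces rain = True.
  clause (!cold || !rain) is falsified — backtrack.
So alarm = True.
  then (!alarm || door) forces door = True.
  then (!door || !light || safe) forces safe = True.
  then (!alarm || rain || !safe) forces rain = True.
  then (!light || !open || !pump || !rain) forces open = False.
  then (!cold || !rain) forces cold = False.
Set armed = False.
All clauses satisfied.

pump=T, alarm=T, armed=F, cold=F, open=F, light=T, safe=T, door=T, rain=T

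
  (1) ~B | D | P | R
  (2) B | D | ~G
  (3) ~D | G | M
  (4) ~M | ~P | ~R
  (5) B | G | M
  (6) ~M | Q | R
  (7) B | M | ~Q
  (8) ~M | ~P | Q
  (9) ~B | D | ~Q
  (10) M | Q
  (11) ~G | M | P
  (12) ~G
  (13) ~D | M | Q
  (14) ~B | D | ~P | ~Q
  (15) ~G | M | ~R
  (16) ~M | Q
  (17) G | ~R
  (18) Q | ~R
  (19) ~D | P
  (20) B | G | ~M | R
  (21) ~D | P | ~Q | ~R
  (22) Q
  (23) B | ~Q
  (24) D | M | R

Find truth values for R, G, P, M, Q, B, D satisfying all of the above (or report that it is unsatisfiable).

R = False, G = False, P = True, M = True, Q = True, B = True, D = True

Unit clause (~G) forces G = False.
In (G | ~R) only ~R is left, so R = False.
Unit clause (Q) forces Q = True.
In (B | ~Q) only B is left, so B = True.
In (~B | D | ~Q) only D is left, so D = True.
In (~D | P) only P is left, so P = True.
In (~D | G | M) only M is left, so M = True.
All clauses satisfied.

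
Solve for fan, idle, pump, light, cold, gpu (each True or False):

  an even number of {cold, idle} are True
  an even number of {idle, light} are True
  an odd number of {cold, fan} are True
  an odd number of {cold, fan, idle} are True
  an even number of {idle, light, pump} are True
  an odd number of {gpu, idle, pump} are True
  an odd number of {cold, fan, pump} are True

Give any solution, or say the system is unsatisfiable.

fan = True, idle = False, pump = False, light = False, cold = False, gpu = True

{cold, idle}: 0 true → even ✓
{idle, light}: 0 true → even ✓
{cold, fan}: 1 true → odd ✓
{cold, fan, idle}: 1 true → odd ✓
{idle, light, pump}: 0 true → even ✓
{gpu, idle, pump}: 1 true → odd ✓
{cold, fan, pump}: 1 true → odd ✓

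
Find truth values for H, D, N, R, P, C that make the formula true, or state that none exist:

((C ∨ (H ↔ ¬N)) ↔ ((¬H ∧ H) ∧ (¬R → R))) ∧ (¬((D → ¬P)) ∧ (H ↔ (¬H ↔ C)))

H = False, D = True, N = False, R = False, P = True, C = False

  (C ∨ (H ↔ ¬N)) ↔ ((¬H ∧ H) ∧ (¬R → R)) = True
    C ∨ (H ↔ ¬N) = False
      H ↔ ¬N = False
        ¬N = True
    (¬H ∧ H) ∧ (¬R → R) = False
      ¬H ∧ H = False
        ¬H = True
      ¬R → R = False
        ¬R = True
  ¬((D → ¬P)) ∧ (H ↔ (¬H ↔ C)) = True
    ¬((D → ¬P)) = True
      D → ¬P = False
        ¬P = False
    H ↔ (¬H ↔ C) = True
      ¬H ↔ C = False
        ¬H = True
Both conjuncts True, so the formula holds.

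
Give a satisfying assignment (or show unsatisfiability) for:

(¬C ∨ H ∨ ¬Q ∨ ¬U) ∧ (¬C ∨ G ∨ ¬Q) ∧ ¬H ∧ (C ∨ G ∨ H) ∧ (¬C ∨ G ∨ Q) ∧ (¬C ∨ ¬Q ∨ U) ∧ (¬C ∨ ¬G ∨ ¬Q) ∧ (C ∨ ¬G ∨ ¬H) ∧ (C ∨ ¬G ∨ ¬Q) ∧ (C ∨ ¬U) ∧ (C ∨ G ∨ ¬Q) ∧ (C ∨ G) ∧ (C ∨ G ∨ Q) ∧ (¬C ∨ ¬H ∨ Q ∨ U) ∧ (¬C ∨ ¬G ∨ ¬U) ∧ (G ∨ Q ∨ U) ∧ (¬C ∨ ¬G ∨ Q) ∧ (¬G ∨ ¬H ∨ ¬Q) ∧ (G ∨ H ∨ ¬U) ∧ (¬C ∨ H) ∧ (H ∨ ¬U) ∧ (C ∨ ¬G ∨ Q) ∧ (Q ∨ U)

Unsatisfiable — no assignment works.

Case H = True:
  Clause (¬H) is falsified — contradiction.
Case H = False:
  (¬C ∨ H) forces C = False.
  (C ∨ G ∨ H) forces G = True.
  (C ∨ ¬G ∨ ¬Q) forces Q = False.
  Clause (C ∨ ¬G ∨ Q) is falsified — contradiction.
Both cases fail, so the formula is unsatisfiable.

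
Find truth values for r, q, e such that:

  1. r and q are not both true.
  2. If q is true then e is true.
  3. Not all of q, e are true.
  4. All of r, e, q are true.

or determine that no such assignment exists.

Unsatisfiable — no assignment works.

Case r = True:
  (1) with r=T forces q = False.
  Constraint (4) is violated (q=F) — contradiction.
Case r = False:
  Constraint (4) is violated (r=F) — contradiction.
Both cases fail — unsatisfiable.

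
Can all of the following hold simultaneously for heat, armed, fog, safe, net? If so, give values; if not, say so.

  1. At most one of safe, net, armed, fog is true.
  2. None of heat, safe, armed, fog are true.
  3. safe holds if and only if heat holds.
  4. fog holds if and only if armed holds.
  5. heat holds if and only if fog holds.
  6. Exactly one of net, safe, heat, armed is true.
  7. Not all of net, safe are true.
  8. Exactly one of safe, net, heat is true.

heat = False; armed = False; fog = False; safe = False; net = True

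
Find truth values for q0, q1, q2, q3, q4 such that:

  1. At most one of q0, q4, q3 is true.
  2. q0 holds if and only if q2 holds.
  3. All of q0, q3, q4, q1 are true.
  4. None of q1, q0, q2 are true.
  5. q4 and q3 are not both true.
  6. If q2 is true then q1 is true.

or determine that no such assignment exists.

No satisfying assignment exists.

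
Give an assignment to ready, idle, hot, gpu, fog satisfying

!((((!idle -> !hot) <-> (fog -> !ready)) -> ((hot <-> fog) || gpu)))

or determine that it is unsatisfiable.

ready = False; idle = True; hot = True; gpu = False; fog = False

  !((((!idle -> !hot) <-> (fog -> !ready)) -> ((hot <-> fog) || gpu))) = True
    ((!idle -> !hot) <-> (fog -> !ready)) -> ((hot <-> fog) || gpu) = False
      (!idle -> !hot) <-> (fog -> !ready) = True
        !idle -> !hot = True
          !idle = False
          !hot = False
        fog -> !ready = True
          !ready = True
      (hot <-> fog) || gpu = False
        hot <-> fog = False
The formula evaluates to True.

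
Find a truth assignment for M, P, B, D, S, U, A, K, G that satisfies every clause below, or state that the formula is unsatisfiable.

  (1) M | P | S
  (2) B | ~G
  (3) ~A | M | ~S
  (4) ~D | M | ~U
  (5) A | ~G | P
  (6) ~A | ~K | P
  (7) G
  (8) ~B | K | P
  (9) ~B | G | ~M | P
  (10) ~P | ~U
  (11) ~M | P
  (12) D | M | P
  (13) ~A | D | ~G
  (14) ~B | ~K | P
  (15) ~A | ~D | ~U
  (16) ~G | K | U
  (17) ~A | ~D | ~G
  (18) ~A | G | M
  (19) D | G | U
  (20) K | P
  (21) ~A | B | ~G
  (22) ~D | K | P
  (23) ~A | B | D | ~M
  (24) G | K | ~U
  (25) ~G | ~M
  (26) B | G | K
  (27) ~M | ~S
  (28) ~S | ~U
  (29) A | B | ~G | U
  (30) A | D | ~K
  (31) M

Case M = True:
  (G) forces G = True.
  Clause (~G | ~M) is falsified — contradiction.
Case M = False:
  Clause (M) is falsified — contradiction.
Both cases fail, so the formula is unsatisfiable.

UNSATISFIABLE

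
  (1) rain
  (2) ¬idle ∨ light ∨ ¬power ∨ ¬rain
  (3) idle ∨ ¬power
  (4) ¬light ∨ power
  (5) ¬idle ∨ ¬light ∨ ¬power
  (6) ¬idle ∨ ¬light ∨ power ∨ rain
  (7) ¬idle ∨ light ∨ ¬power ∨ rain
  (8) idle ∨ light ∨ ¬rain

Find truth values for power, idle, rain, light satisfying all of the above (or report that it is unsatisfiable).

power = False, idle = True, rain = True, light = False

Unit clause (rain) forces rain = True.
Set power = False.
  then (¬light ∨ power) forces light = False.
  then (idle ∨ light ∨ ¬rain) forces idle = True.
Check each clause:
  (rain): rain holds.
  (¬idle ∨ light ∨ ¬power ∨ ¬rain): ¬power holds.
  (idle ∨ ¬power): idle holds.
  (¬light ∨ power): ¬light holds.
  (¬idle ∨ ¬light ∨ ¬power): ¬light holds.
  (¬idle ∨ ¬light ∨ power ∨ rain): ¬light holds.
  (¬idle ∨ light ∨ ¬power ∨ rain): ¬power holds.
  (idle ∨ light ∨ ¬rain): idle holds.
All clauses satisfied.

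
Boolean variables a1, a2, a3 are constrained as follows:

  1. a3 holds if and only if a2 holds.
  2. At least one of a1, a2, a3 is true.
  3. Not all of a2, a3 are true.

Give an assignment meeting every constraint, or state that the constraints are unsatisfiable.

a1 = True, a2 = False, a3 = False

  (1) a3=F, a2=F — same ✓
  (2) {a1, a2, a3}: 1 true — at least one ✓
  (3) {a2, a3}: 0/2 true — not all ✓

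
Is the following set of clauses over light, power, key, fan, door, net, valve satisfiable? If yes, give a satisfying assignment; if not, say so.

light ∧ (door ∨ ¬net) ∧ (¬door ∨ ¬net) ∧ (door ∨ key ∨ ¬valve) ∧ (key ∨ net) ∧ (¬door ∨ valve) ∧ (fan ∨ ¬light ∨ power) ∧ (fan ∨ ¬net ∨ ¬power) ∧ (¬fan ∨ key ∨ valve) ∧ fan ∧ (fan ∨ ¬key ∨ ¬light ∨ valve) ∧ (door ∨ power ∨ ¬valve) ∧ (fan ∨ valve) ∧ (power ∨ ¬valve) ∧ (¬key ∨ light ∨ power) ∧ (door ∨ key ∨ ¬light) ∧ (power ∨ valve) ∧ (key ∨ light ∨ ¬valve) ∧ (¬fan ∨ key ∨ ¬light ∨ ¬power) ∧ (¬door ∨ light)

light=T, power=T, key=T, fan=T, door=F, net=F, valve=F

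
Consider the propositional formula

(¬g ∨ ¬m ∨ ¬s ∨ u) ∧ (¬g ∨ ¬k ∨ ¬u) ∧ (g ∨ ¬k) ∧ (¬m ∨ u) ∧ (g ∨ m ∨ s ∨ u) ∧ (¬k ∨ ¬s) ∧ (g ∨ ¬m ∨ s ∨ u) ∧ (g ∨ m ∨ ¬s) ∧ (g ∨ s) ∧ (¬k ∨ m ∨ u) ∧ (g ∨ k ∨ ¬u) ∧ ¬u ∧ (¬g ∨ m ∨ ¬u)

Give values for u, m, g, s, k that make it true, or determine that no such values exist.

Unit clause (¬u) forces u = False.
In (¬m ∨ u) only ¬m is left, so m = False.
In (¬k ∨ m ∨ u) only ¬k is left, so k = False.
Set g = True.
Set s = False.
All clauses satisfied.

u=F; m=F; g=T; s=F; k=F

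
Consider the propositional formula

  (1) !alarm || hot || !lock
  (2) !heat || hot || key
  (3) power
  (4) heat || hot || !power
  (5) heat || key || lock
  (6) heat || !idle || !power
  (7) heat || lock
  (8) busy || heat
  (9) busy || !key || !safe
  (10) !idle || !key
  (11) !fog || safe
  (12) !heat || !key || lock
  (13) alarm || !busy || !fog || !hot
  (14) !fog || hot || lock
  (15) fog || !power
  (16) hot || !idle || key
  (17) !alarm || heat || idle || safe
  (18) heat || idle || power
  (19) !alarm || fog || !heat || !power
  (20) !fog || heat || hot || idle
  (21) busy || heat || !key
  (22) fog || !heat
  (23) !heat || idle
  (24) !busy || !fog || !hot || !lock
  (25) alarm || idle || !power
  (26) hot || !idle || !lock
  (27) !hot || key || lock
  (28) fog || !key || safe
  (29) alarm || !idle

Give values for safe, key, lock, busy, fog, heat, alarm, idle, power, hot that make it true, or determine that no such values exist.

safe = True, key = False, lock = True, busy = False, fog = True, heat = True, alarm = True, idle = True, power = True, hot = True

Unit clause (power) forces power = True.
In (fog || !power) only fog is left, so fog = True.
In (!fog || safe) only safe is left, so safe = True.
Set key = False.
Set lock = True.
Set busy = False.
  then (busy || heat) forces heat = True.
  then (!heat || idle) forces idle = True.
  then (hot || !idle || !lock) forces hot = True.
  then (alarm || !idle) forces alarm = True.
All clauses satisfied.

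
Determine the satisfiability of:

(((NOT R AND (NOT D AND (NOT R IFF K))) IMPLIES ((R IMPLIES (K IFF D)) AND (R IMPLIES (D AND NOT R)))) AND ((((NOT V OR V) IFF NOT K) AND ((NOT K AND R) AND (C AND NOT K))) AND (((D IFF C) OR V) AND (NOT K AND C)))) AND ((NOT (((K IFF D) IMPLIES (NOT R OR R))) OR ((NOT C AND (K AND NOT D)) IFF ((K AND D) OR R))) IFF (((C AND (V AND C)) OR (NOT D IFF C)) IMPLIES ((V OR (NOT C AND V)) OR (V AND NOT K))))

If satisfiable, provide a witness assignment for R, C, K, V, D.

Unsatisfiable

Case R = True: the formula simplifies to ((((NOT V OR V) IFF NOT K) AND (NOT K AND (C AND NOT K))) AND (((D IFF C) OR V) AND (NOT K AND C))) AND ((NOT C AND (K AND NOT D)) IFF (((C AND (V AND C)) OR (NOT D IFF C)) IMPLIES ((V OR (NOT C AND V)) OR (V AND NOT K)))).
  C = True: simplifies to ((((NOT V OR V) IFF NOT K) AND (NOT K AND NOT K)) AND ((D OR V) AND NOT K)) AND NOT (((V OR NOT D) IMPLIES (V OR (V AND NOT K)))).
    V = True: the conjunct NOT (((V OR NOT D) IMPLIES (V OR (V AND NOT K)))) becomes NOT ((True IMPLIES True)) = False.
    V = False: simplifies to ((NOT K AND (NOT K AND NOT K)) AND (D AND NOT K)) AND NOT D.
      D = True: the conjunct NOT D is False.
      D = False: the conjunct D is False.
  C = False: the conjunct C is False.
Case R = False: the conjunct R is False.
Both cases fail — unsatisfiable.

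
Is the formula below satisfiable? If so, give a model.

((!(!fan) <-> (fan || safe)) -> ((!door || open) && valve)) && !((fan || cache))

cache: False, fan: False, valve: True, safe: True, open: False, door: True

  (!(!fan) <-> (fan || safe)) -> ((!door || open) && valve) = True
    !(!fan) <-> (fan || safe) = False
      !(!fan) = False
        !fan = True
      fan || safe = True
    (!door || open) && valve = False
      !door || open = False
        !door = False
  !((fan || cache)) = True
    fan || cache = False
Both conjuncts True, so the formula holds.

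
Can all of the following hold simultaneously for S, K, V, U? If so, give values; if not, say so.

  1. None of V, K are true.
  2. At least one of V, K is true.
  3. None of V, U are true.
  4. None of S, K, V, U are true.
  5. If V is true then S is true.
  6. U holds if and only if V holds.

No satisfying assignment exists.

Case K = True:
  Constraint (1) is violated (K=T) — contradiction.
Case K = False:
  (1) forces V = False.
  Constraint (2) is violated (V=F, K=F) — contradiction.
Both cases fail — unsatisfiable.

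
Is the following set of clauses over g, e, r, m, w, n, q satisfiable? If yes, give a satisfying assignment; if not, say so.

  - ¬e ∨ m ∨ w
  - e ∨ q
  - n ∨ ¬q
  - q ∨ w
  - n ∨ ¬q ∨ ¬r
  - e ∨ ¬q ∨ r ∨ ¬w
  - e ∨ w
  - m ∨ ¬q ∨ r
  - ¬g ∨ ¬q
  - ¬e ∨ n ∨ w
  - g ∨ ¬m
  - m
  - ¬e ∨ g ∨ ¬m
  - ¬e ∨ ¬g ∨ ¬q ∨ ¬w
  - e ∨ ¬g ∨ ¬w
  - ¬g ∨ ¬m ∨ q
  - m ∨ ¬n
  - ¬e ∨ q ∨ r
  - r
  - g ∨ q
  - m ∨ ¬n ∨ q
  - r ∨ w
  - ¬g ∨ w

Case m = True:
  (g ∨ ¬m) forces g = True.
  (¬g ∨ ¬q) forces q = False.
  Clause (¬g ∨ ¬m ∨ q) is falsified — contradiction.
Case m = False:
  Clause (m) is falsified — contradiction.
Both cases fail, so the formula is unsatisfiable.

No satisfying assignment exists.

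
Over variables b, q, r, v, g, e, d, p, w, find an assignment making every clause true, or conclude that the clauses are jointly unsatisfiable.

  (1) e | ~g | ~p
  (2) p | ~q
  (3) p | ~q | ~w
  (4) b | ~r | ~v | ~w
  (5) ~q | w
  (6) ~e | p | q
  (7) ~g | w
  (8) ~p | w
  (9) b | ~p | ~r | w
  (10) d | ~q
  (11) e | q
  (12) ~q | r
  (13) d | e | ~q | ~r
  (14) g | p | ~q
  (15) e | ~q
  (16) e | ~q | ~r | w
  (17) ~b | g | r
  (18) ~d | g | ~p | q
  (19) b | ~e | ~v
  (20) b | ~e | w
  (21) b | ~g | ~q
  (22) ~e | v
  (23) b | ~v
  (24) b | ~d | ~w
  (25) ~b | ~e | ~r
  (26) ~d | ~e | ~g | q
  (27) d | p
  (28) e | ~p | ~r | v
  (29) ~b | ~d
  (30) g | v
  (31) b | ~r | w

Try b = False:
  (b | ~v) forces v = False.
  (~e | v) forces e = False.
  (e | q) forces q = True.
  clause (e | ~q) is falsified — backtrack.
So b = True.
  then (~b | ~d) forces d = False.
  then (d | ~q) forces q = False.
  then (e | q) forces e = True.
  then (~e | v) forces v = True.
  then (~b | ~e | ~r) forces r = False.
  then (d | p) forces p = True.
  then (~p | w) forces w = True.
  then (~b | g | r) forces g = True.
All clauses satisfied.

b: True; q: False; r: False; v: True; g: True; e: True; d: False; p: True; w: True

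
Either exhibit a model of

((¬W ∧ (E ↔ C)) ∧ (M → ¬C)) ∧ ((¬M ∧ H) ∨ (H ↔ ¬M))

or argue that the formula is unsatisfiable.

C = False, E = False, H = False, M = True, W = False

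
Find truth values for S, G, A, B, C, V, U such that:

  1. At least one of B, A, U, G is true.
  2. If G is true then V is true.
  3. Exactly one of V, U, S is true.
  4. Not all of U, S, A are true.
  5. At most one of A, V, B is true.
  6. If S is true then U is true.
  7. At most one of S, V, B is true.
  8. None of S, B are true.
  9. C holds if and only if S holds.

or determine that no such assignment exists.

S = False, G = False, A = False, B = False, C = False, V = False, U = True

  (1) {B, A, U, G}: 1 true — at least one ✓
  (2) G=F ⇒ V: vacuous ✓
  (3) {V, U, S}: 1 true — exactly one ✓
  (4) {U, S, A}: 1/3 true — not all ✓
  (5) {A, V, B}: 0 true — at most one ✓
  (6) S=F ⇒ U: vacuous ✓
  (7) {S, V, B}: 0 true — at most one ✓
  (8) {S, B}: 0 true — none ✓
  (9) C=F, S=F — same ✓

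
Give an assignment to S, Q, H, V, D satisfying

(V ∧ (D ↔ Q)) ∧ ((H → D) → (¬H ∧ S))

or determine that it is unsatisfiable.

S = True; Q = True; H = False; V = True; D = True

  V ∧ (D ↔ Q) = True
    D ↔ Q = True
  (H → D) → (¬H ∧ S) = True
    H → D = True
    ¬H ∧ S = True
      ¬H = True
Both conjuncts True, so the formula holds.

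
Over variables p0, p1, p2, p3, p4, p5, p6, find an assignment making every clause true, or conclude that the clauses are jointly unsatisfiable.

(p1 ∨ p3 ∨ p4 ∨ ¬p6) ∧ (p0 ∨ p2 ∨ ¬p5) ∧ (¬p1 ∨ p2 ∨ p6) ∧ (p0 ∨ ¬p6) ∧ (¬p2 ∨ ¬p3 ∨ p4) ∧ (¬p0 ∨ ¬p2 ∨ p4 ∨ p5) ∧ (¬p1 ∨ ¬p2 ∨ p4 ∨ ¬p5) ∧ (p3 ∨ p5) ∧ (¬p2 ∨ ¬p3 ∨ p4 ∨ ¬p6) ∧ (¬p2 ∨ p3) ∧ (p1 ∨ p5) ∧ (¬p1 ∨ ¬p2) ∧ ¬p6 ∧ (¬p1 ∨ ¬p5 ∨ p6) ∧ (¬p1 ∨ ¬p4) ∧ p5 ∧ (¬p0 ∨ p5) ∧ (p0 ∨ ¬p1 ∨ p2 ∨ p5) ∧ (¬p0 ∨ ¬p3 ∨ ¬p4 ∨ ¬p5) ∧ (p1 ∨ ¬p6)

p0 = True; p1 = False; p2 = False; p3 = False; p4 = True; p5 = True; p6 = False

Unit clause (¬p6) forces p6 = False.
Unit clause (p5) forces p5 = True.
In (¬p1 ∨ ¬p5 ∨ p6) only ¬p1 is left, so p1 = False.
Set p0 = True.
Try p2 = True:
  (¬p2 ∨ p3) forces p3 = True.
  (¬p2 ∨ ¬p3 ∨ p4) forces p4 = True.
  clause (¬p0 ∨ ¬p3 ∨ ¬p4 ∨ ¬p5) is falsified — backtrack.
So p2 = False.
Set p3 = False.
Set p4 = True.
All clauses satisfied.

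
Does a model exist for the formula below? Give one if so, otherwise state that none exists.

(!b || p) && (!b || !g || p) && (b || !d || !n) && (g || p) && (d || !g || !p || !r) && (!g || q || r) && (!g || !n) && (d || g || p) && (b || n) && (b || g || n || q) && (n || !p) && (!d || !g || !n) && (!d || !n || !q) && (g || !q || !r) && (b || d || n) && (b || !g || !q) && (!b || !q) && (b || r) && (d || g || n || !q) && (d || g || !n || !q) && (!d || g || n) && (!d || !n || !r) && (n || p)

Try q = True:
  (!b || !q) forces b = False.
  (b || n) forces n = True.
  (b || !d || !n) forces d = False.
  (!g || !n) forces g = False.
  clause (d || g || !n || !q) is falsified — backtrack.
So q = False.
Set r = True.
Try p = False:
  (!b || p) forces b = False.
  (g || p) forces g = True.
  (!g || !n) forces n = False.
  clause (b || n) is falsified — backtrack.
So p = True.
  then (n || !p) forces n = True.
  then (!d || !n || !r) forces d = False.
  then (d || !g || !p || !r) forces g = False.
Set b = True.
All clauses satisfied.

q=F, r=T, p=T, d=F, g=F, n=T, b=T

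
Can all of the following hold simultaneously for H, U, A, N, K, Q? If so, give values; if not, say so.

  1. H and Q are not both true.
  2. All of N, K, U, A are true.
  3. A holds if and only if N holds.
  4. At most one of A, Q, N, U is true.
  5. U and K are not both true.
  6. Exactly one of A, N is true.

Case U = True:
  (2) forces N = True.
  Constraint (4) is violated (N=T, U=T) — contradiction.
Case U = False:
  Constraint (2) is violated (U=F) — contradiction.
Both cases fail — unsatisfiable.

The formula is unsatisfiable.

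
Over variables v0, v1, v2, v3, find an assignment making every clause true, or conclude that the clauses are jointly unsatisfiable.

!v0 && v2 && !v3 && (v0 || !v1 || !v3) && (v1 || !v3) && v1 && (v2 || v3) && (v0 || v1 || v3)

Unit clause (!v0) forces v0 = False.
Unit clause (v2) forces v2 = True.
Unit clause (!v3) forces v3 = False.
Unit clause (v1) forces v1 = True.
Check each clause:
  (!v0): !v0 holds.
  (v2): v2 holds.
  (!v3): !v3 holds.
  (v0 || !v1 || !v3): !v3 holds.
  (v1 || !v3): v1 holds.
  (v1): v1 holds.
  (v2 || v3): v2 holds.
  (v0 || v1 || v3): v1 holds.
All clauses satisfied.

v0 = False; v1 = True; v2 = True; v3 = False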